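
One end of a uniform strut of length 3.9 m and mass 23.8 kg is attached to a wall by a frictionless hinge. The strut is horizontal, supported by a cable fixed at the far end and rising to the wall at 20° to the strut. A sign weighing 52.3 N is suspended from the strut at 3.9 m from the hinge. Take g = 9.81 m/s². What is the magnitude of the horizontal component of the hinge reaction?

H_x ≈ 464 N

Take torques about the hinge: T sin 20° · 3.9 = 23.8×9.81×1.95 + 52.3×3.9 = 659.25 N·m.
So T = 659.25 / (0.3420 × 3.9) = 494.24 N.
ΣF_x = 0: H_x = T cos 20° = 464.43 N.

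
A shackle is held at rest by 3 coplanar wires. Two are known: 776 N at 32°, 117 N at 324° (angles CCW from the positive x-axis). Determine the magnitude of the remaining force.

F ≈ 827 N

Sum the known components: ΣF_x = 752.7 N, ΣF_y = 342.4 N.
For equilibrium the remaining force must supply (−ΣF_x, −ΣF_y) = (-752.7, -342.4) N.
Magnitude = √((-752.7)² + (-342.4)²) = 827 N; direction = atan2(-342.4, -752.7) = 204.5°.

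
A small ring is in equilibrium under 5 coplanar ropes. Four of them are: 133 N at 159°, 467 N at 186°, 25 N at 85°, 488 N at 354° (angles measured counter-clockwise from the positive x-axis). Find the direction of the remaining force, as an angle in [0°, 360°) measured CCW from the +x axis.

θ ≈ 15.1°

Sum the known components: ΣF_x = -101.1 N, ΣF_y = -27.26 N.
For equilibrium the remaining force must supply (−ΣF_x, −ΣF_y) = (101.1, 27.26) N.
Magnitude = √((101.1)² + (27.26)²) = 104.7 N; direction = atan2(27.26, 101.1) = 15.1°.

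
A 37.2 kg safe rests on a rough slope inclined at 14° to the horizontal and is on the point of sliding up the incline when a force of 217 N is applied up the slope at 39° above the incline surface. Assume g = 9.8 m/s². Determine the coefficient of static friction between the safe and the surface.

μ ≈ 0.370

On the verge of sliding up the incline, friction is at its maximum μN and acts down the slope.
Perpendicular to incline: N = W cos 14° − P sin 39° = 353.7 − 136.6 = 217.2 N.
Along incline: P cos 39° − μN = W sin 14° → μ = −(W sin 14° − P cos 39°) / N = 0.3704.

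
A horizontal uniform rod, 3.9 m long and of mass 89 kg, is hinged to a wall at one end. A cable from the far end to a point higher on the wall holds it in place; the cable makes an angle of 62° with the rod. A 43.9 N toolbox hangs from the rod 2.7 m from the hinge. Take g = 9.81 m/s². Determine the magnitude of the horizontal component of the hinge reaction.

Take torques about the hinge: T sin 62° · 3.9 = 89×9.81×1.95 + 43.9×2.7 = 1821.1 N·m.
So T = 1821.1 / (0.8829 × 3.9) = 528.84 N.
ΣF_x = 0: H_x = T cos 62° = 248.27 N.

H_x ≈ 248 N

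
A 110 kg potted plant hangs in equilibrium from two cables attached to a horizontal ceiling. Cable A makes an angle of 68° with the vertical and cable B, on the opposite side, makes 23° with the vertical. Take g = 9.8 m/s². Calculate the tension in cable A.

Angles from the horizontal: cable A is 90° − 68° = 22°, cable B is 90° − 23° = 67°.
Weight W = 110 × 9.8 = 1078 N acts straight down.
Horizontal: T_A cos 22° = T_B cos 67°  →  T_B = 2.373 T_A.
Vertical: T_A sin 22° + T_B sin 67° = 1078.
Substituting the horizontal relation into the vertical equation gives 2.559 T_A = 1078, so T_A = 421.3 N.

T_A ≈ 421 N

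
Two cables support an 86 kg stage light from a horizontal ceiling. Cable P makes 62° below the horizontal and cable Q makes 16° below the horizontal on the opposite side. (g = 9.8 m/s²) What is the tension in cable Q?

T_Q ≈ 405 N

Weight W = 86 × 9.8 = 842.8 N acts straight down.
Horizontal: T_P cos 62° = T_Q cos 16°  →  T_P = 2.048 T_Q.
Vertical: T_P sin 62° + T_Q sin 16° = 842.8.
Substituting the horizontal relation into the vertical equation gives 2.084 T_Q = 842.8, so T_Q = 404.5 N.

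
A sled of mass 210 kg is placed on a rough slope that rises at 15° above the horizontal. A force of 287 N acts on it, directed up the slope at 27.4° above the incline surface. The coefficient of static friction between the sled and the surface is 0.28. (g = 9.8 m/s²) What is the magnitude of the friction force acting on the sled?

f ≈ 278 N

Axes along / perpendicular to the incline. W sin 15° = 532.6 N down-slope; W cos 15° = 1988 N into the surface.
Perpendicular: N = W cos 15° − P sin 27.4° = 1988 − 132.1 = 1856 N.
Along incline: P cos 27.4° + f = W sin 15° (friction acts up-slope) → f = 532.6 − 254.8 = 277.8 N.
|f| = 277.8 N ≤ μN = 519.6 N, so the sled is indeed static.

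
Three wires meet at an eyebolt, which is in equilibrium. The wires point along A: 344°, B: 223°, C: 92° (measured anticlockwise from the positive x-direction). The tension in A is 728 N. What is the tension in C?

T_C ≈ 827 N

Resolve: ΣF_x = 728 cos 344° + T_B cos 223° + T_C cos 92° = 0.
        ΣF_y = 728 sin 344° + T_B sin 223° + T_C sin 92° = 0.
The known terms sum to (699.8, -200.7) N, so -0.7314 T_B − 0.0349 T_C = -699.8 and -0.6820 T_B + 0.9994 T_C = 200.7.
Solving simultaneously: T_B = 917.4 N, T_C = 826.8 N.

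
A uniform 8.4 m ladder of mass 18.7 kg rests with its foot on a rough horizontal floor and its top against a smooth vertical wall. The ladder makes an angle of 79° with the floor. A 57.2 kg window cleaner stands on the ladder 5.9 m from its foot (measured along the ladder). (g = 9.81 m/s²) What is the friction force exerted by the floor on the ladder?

f ≈ 94.4 N

Torques about the foot: N_wall · 8.4 sin 79° = 18.7×9.81×4.2 cos 79° + 57.2×9.81×5.9 cos 79° → N_wall = 94.44 N.
ΣF_x = 0: f_floor = N_wall = 94.44 N.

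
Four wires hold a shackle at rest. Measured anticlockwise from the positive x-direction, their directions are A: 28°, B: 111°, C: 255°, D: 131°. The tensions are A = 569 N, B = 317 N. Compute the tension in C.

Resolve: ΣF_x = 569 cos 28° + 317 cos 111° + T_C cos 255° + T_D cos 131° = 0.
        ΣF_y = 569 sin 28° + 317 sin 111° + T_C sin 255° + T_D sin 131° = 0.
The known terms sum to (388.8, 563.1) N, so -0.2588 T_C − 0.6561 T_D = -388.8 and -0.9659 T_C + 0.7547 T_D = -563.1.
Solving simultaneously: T_C = 799.5 N, T_D = 277.2 N.

T_C ≈ 800 N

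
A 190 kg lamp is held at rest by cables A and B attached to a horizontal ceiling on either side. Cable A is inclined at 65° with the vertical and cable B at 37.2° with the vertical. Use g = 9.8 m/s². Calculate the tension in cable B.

Angles from the horizontal: cable A is 90° − 65° = 25°, cable B is 90° − 37.2° = 52.8°.
Weight W = 190 × 9.8 = 1862 N acts straight down.
Horizontal: T_A cos 25° = T_B cos 52.8°  →  T_A = 0.6671 T_B.
Vertical: T_A sin 25° + T_B sin 52.8° = 1862.
Substituting the horizontal relation into the vertical equation gives 1.078 T_B = 1862, so T_B = 1727 N.

T_B ≈ 1730 N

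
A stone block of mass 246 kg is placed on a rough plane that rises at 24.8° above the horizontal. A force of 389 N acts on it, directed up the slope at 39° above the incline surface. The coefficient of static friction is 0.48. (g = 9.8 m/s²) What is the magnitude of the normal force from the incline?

N ≈ 1940 N

Axes along / perpendicular to the incline. W sin 24.8° = 1011 N down-slope; W cos 24.8° = 2188 N into the surface.
Perpendicular: N = W cos 24.8° − P sin 39° = 2188 − 244.8 = 1944 N.
Along incline: P cos 39° + f = W sin 24.8° (friction acts up-slope) → f = 1011 − 302.3 = 708.9 N.
|f| = 708.9 N ≤ μN = 933 N, so the stone block is indeed static.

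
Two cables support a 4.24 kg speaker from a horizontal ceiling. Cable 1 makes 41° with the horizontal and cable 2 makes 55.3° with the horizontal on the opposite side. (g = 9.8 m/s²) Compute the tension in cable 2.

Weight W = 4.24 × 9.8 = 41.55 N acts straight down.
Horizontal: T_1 cos 41° = T_2 cos 55.3°  →  T_1 = 0.7543 T_2.
Vertical: T_1 sin 41° + T_2 sin 55.3° = 41.55.
Substituting the horizontal relation into the vertical equation gives 1.317 T_2 = 41.55, so T_2 = 31.55 N.

T_2 ≈ 31.6 N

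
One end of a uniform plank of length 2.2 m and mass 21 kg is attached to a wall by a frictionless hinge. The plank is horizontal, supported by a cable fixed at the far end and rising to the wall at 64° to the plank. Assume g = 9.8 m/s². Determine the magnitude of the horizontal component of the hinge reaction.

Take torques about the hinge: T sin 64° · 2.2 = 21×9.8×1.1 = 226.38 N·m.
So T = 226.38 / (0.8988 × 2.2) = 114.49 N.
ΣF_x = 0: H_x = T cos 64° = 50.188 N.

H_x ≈ 50.2 N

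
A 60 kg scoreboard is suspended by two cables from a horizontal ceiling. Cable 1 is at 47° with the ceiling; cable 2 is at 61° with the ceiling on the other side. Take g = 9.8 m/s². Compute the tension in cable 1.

T_1 ≈ 300 N

Weight W = 60 × 9.8 = 588 N acts straight down.
Horizontal: T_1 cos 47° = T_2 cos 61°  →  T_2 = 1.407 T_1.
Vertical: T_1 sin 47° + T_2 sin 61° = 588.
Substituting the horizontal relation into the vertical equation gives 1.962 T_1 = 588, so T_1 = 299.7 N.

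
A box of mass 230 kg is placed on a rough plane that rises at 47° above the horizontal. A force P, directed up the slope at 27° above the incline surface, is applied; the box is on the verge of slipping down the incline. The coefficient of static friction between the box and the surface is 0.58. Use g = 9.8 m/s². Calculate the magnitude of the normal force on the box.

N ≈ 990 N

On the verge of sliding down the incline, friction equals μN and acts up the slope.
Perpendicular: N + P sin 27° = W cos 47° = 1537 N.
Along incline: P cos 27° + μN = W sin 47° with W sin 47° = 1648 N.
Solving the pair for P and N: P = 1206 N, N = 989.8 N (and f = μN = 574.1 N).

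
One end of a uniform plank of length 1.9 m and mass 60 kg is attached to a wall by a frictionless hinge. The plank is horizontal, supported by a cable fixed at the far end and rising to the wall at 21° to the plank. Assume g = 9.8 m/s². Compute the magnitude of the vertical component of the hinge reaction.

|H_y| ≈ 294 N

Take torques about the hinge: T sin 21° · 1.9 = 60×9.8×0.95 = 558.6 N·m.
So T = 558.6 / (0.3584 × 1.9) = 820.39 N.
ΣF_y = 0: H_y = (60×9.8) − T sin 21° = 588 − 294 = 294 N.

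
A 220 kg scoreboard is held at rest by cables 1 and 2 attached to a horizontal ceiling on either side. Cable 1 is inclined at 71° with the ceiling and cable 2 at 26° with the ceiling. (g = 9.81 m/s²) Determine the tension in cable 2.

Weight W = 220 × 9.81 = 2158 N acts straight down.
Horizontal: T_1 cos 71° = T_2 cos 26°  →  T_1 = 2.761 T_2.
Vertical: T_1 sin 71° + T_2 sin 26° = 2158.
Substituting the horizontal relation into the vertical equation gives 3.049 T_2 = 2158, so T_2 = 707.9 N.

T_2 ≈ 708 N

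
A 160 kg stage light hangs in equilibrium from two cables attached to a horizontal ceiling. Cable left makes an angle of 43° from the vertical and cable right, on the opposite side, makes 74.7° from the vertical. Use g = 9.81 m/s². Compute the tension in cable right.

T_right ≈ 1210 N

Angles from the horizontal: cable left is 90° − 43° = 47°, cable right is 90° − 74.7° = 15.3°.
Weight W = 160 × 9.81 = 1570 N acts straight down.
Horizontal: T_left cos 47° = T_right cos 15.3°  →  T_left = 1.414 T_right.
Vertical: T_left sin 47° + T_right sin 15.3° = 1570.
Substituting the horizontal relation into the vertical equation gives 1.298 T_right = 1570, so T_right = 1209 N.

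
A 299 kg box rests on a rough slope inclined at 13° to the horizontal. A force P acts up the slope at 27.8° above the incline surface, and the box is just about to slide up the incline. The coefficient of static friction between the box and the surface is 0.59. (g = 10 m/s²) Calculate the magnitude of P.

On the verge of sliding up the incline, friction equals μN and acts down the slope.
Perpendicular: N + P sin 27.8° = W cos 13° = 2913 N.
Along incline: P cos 27.8° = W sin 13° + μN  with W sin 13° = 672.6 N.
Solving the pair for P and N: P = 2062 N, N = 1952 N (and f = μN = 1151 N).

P ≈ 2060 N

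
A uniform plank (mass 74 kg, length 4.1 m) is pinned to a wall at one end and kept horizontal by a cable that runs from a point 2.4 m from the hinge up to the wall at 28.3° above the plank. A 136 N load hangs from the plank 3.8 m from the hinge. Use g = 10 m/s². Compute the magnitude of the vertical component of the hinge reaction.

|H_y| ≈ 28.6 N

Take torques about the hinge: T sin 28.3° · 2.4 = 74×10×2.05 + 136×3.8 = 2033.8 N·m.
So T = 2033.8 / (0.4741 × 2.4) = 1787.5 N.
ΣF_y = 0: H_y = (74×10 + 136) − T sin 28.3° = 876 − 847.42 = 28.583 N.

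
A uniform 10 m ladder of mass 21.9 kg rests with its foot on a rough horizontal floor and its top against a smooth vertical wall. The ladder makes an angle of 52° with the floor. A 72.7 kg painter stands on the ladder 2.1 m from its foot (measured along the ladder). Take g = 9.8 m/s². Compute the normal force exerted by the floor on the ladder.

N_floor ≈ 927 N

ΣF_y = 0: N_floor = 21.9×9.8 + 72.7×9.8 = 927.08 N.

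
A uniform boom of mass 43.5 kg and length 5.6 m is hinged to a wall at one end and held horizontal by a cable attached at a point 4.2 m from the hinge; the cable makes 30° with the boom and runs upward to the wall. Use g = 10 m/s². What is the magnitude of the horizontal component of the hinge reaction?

H_x ≈ 502 N

Take torques about the hinge: T sin 30° · 4.2 = 43.5×10×2.8 = 1218 N·m.
So T = 1218 / (0.5000 × 4.2) = 580 N.
ΣF_x = 0: H_x = T cos 30° = 502.29 N.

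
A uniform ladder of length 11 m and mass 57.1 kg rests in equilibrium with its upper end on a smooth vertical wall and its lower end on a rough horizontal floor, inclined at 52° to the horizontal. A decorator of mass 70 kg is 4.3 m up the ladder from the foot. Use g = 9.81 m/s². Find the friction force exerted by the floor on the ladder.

f ≈ 429 N

Torques about the foot: N_wall · 11 sin 52° = 57.1×9.81×5.5 cos 52° + 70×9.81×4.3 cos 52° → N_wall = 428.55 N.
ΣF_x = 0: f_floor = N_wall = 428.55 N.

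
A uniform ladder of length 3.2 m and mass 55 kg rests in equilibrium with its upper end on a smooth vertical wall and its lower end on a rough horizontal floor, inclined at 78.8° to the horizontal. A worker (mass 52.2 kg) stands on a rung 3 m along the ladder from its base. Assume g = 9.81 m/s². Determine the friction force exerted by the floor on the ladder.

Torques about the foot: N_wall · 3.2 sin 78.8° = 55×9.81×1.6 cos 78.8° + 52.2×9.81×3 cos 78.8° → N_wall = 148.47 N.
ΣF_x = 0: f_floor = N_wall = 148.47 N.

f ≈ 148 N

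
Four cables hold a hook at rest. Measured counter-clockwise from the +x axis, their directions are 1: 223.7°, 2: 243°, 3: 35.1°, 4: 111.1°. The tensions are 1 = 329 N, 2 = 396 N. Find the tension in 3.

T_3 ≈ 617 N

Resolve: ΣF_x = 329 cos 223.7° + 396 cos 243° + T_3 cos 35.1° + T_4 cos 111.1° = 0.
        ΣF_y = 329 sin 223.7° + 396 sin 243° + T_3 sin 35.1° + T_4 sin 111.1° = 0.
The known terms sum to (-417.6, -580.1) N, so 0.8181 T_3 − 0.3600 T_4 = 417.6 and 0.5750 T_3 + 0.9330 T_4 = 580.1.
Solving simultaneously: T_3 = 616.8 N, T_4 = 241.7 N.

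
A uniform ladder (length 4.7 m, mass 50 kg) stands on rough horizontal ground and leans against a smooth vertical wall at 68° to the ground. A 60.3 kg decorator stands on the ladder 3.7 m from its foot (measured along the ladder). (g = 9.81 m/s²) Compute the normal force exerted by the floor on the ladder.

N_floor ≈ 1080 N

ΣF_y = 0: N_floor = 50×9.81 + 60.3×9.81 = 1082 N.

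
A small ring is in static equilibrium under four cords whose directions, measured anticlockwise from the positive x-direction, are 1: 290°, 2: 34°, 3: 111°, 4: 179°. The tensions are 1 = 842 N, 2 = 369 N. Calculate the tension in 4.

Resolve: ΣF_x = 842 cos 290° + 369 cos 34° + T_3 cos 111° + T_4 cos 179° = 0.
        ΣF_y = 842 sin 290° + 369 sin 34° + T_3 sin 111° + T_4 sin 179° = 0.
The known terms sum to (593.9, -584.9) N, so -0.3584 T_3 − 0.9998 T_4 = -593.9 and 0.9336 T_3 + 0.0175 T_4 = 584.9.
Solving simultaneously: T_3 = 619.5 N, T_4 = 371.9 N.

T_4 ≈ 372 N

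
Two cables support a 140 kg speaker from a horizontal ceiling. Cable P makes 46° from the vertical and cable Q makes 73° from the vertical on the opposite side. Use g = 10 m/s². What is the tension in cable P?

Angles from the horizontal: cable P is 90° − 46° = 44°, cable Q is 90° − 73° = 17°.
Weight W = 140 × 10 = 1400 N acts straight down.
Horizontal: T_P cos 44° = T_Q cos 17°  →  T_Q = 0.7522 T_P.
Vertical: T_P sin 44° + T_Q sin 17° = 1400.
Substituting the horizontal relation into the vertical equation gives 0.9146 T_P = 1400, so T_P = 1531 N.

T_P ≈ 1530 N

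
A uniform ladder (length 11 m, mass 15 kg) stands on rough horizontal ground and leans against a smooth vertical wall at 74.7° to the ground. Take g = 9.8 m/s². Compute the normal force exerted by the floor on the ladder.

N_floor ≈ 147 N

ΣF_y = 0: N_floor = 15×9.8 = 147 N.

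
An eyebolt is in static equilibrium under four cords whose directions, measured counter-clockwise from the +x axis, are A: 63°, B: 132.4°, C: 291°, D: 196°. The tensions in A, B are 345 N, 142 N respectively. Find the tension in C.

Resolve: ΣF_x = 345 cos 63° + 142 cos 132.4° + T_C cos 291° + T_D cos 196° = 0.
        ΣF_y = 345 sin 63° + 142 sin 132.4° + T_C sin 291° + T_D sin 196° = 0.
The known terms sum to (60.88, 412.3) N, so 0.3584 T_C − 0.9613 T_D = -60.88 and -0.9336 T_C − 0.2756 T_D = -412.3.
Solving simultaneously: T_C = 381 N, T_D = 205.4 N.

T_C ≈ 381 N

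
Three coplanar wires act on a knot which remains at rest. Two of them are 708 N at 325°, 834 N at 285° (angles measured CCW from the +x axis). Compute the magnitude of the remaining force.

Sum the known components: ΣF_x = 795.8 N, ΣF_y = -1212 N.
For equilibrium the remaining force must supply (−ΣF_x, −ΣF_y) = (-795.8, 1212) N.
Magnitude = √((-795.8)² + (1212)²) = 1450 N; direction = atan2(1212, -795.8) = 123.3°.

F ≈ 1450 N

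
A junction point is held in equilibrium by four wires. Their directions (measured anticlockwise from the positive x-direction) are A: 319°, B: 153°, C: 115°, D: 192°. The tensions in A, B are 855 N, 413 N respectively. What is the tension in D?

Resolve: ΣF_x = 855 cos 319° + 413 cos 153° + T_C cos 115° + T_D cos 192° = 0.
        ΣF_y = 855 sin 319° + 413 sin 153° + T_C sin 115° + T_D sin 192° = 0.
The known terms sum to (277.3, -373.4) N, so -0.4226 T_C − 0.9781 T_D = -277.3 and 0.9063 T_C − 0.2079 T_D = 373.4.
Solving simultaneously: T_C = 434 N, T_D = 95.95 N.

T_D ≈ 96 N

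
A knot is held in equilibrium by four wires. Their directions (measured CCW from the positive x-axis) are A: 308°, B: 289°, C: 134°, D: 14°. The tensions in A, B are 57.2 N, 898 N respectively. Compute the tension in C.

Resolve: ΣF_x = 57.2 cos 308° + 898 cos 289° + T_C cos 134° + T_D cos 14° = 0.
        ΣF_y = 57.2 sin 308° + 898 sin 289° + T_C sin 134° + T_D sin 14° = 0.
The known terms sum to (327.6, -894.1) N, so -0.6947 T_C + 0.9703 T_D = -327.6 and 0.7193 T_C + 0.2419 T_D = 894.1.
Solving simultaneously: T_C = 1093 N, T_D = 445.1 N.

T_C ≈ 1090 N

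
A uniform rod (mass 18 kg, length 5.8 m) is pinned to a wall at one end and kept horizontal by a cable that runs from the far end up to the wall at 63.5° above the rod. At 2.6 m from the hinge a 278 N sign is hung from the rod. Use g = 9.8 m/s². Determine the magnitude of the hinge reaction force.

|H| ≈ 264 N

Take torques about the hinge: T sin 63.5° · 5.8 = 18×9.8×2.9 + 278×2.6 = 1234.4 N·m.
So T = 1234.4 / (0.8949 × 5.8) = 237.81 N.
ΣF_x = 0: H_x = T cos 63.5° = 106.11 N.
ΣF_y = 0: H_y = (18×9.8 + 278) − T sin 63.5° = 454.4 − 212.82 = 241.58 N.
|H| = √(H_x² + H_y²) = √((106.11)² + (241.58)²) = 263.86 N.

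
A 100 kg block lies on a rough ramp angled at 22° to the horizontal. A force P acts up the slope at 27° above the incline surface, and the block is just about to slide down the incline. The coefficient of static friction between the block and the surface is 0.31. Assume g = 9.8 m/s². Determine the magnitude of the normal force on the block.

N ≈ 857 N

On the verge of sliding down the incline, friction equals μN and acts up the slope.
Perpendicular: N + P sin 27° = W cos 22° = 908.6 N.
Along incline: P cos 27° + μN = W sin 22° with W sin 22° = 367.1 N.
Solving the pair for P and N: P = 113.9 N, N = 856.9 N (and f = μN = 265.7 N).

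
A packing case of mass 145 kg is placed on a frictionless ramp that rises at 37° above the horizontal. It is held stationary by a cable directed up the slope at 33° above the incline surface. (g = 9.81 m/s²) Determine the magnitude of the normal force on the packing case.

Take axes along and perpendicular to the incline. Weight components: W sin 37° = 856.1 N down-slope, W cos 37° = 1136 N into the surface.
Along incline: T cos 33° = W sin 37° → T = 1021 N.
Perpendicular: N = W cos 37° − T sin 33° = 580.1 N.

N ≈ 580 N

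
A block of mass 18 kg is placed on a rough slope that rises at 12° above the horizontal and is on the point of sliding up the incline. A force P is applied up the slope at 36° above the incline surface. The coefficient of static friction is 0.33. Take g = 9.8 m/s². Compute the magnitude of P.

On the verge of sliding up the incline, friction equals μN and acts down the slope.
Perpendicular: N + P sin 36° = W cos 12° = 172.5 N.
Along incline: P cos 36° = W sin 12° + μN  with W sin 12° = 36.68 N.
Solving the pair for P and N: P = 93.34 N, N = 117.7 N (and f = μN = 38.84 N).

P ≈ 93.3 N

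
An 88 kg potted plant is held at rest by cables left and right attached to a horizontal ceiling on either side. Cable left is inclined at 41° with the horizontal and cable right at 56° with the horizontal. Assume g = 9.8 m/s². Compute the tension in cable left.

Weight W = 88 × 9.8 = 862.4 N acts straight down.
Horizontal: T_left cos 41° = T_right cos 56°  →  T_right = 1.35 T_left.
Vertical: T_left sin 41° + T_right sin 56° = 862.4.
Substituting the horizontal relation into the vertical equation gives 1.775 T_left = 862.4, so T_left = 485.9 N.

T_left ≈ 486 N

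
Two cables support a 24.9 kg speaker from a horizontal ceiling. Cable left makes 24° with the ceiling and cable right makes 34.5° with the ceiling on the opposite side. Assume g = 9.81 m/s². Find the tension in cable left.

T_left ≈ 236 N

Weight W = 24.9 × 9.81 = 244.3 N acts straight down.
Horizontal: T_left cos 24° = T_right cos 34.5°  →  T_right = 1.109 T_left.
Vertical: T_left sin 24° + T_right sin 34.5° = 244.3.
Substituting the horizontal relation into the vertical equation gives 1.035 T_left = 244.3, so T_left = 236.1 N.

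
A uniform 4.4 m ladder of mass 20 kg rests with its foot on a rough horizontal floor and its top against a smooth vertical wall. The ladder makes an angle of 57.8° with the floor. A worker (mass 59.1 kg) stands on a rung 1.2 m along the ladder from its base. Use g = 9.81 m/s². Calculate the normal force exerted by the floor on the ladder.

N_floor ≈ 776 N

ΣF_y = 0: N_floor = 20×9.81 + 59.1×9.81 = 775.97 N.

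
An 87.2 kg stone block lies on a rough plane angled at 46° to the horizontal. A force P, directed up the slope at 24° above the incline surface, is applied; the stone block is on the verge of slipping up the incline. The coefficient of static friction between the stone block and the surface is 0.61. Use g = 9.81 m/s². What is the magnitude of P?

P ≈ 842 N

On the verge of sliding up the incline, friction equals μN and acts down the slope.
Perpendicular: N + P sin 24° = W cos 46° = 594.2 N.
Along incline: P cos 24° = W sin 46° + μN  with W sin 46° = 615.3 N.
Solving the pair for P and N: P = 841.8 N, N = 251.9 N (and f = μN = 153.6 N).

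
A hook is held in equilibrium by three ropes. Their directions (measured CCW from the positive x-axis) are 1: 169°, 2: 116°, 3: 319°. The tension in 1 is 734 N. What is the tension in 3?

T_3 ≈ 1500 N

Resolve: ΣF_x = 734 cos 169° + T_2 cos 116° + T_3 cos 319° = 0.
        ΣF_y = 734 sin 169° + T_2 sin 116° + T_3 sin 319° = 0.
The known terms sum to (-720.5, 140.1) N, so -0.4384 T_2 + 0.7547 T_3 = 720.5 and 0.8988 T_2 − 0.6561 T_3 = -140.1.
Solving simultaneously: T_2 = 939.3 N, T_3 = 1500 N.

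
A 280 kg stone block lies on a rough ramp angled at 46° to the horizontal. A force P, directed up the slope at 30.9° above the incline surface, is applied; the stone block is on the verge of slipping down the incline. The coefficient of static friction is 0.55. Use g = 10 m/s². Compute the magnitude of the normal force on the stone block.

On the verge of sliding down the incline, friction equals μN and acts up the slope.
Perpendicular: N + P sin 30.9° = W cos 46° = 1945 N.
Along incline: P cos 30.9° + μN = W sin 46° with W sin 46° = 2014 N.
Solving the pair for P and N: P = 1641 N, N = 1103 N (and f = μN = 606.4 N).

N ≈ 1100 N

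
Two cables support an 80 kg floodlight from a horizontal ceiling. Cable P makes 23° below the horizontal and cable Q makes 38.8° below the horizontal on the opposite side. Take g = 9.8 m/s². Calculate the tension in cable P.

Weight W = 80 × 9.8 = 784 N acts straight down.
Horizontal: T_P cos 23° = T_Q cos 38.8°  →  T_Q = 1.181 T_P.
Vertical: T_P sin 23° + T_Q sin 38.8° = 784.
Substituting the horizontal relation into the vertical equation gives 1.131 T_P = 784, so T_P = 693.3 N.

T_P ≈ 693 N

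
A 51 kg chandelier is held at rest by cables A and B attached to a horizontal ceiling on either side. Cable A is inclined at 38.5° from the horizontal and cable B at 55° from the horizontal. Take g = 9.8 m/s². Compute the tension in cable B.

T_B ≈ 392 N

Weight W = 51 × 9.8 = 499.8 N acts straight down.
Horizontal: T_A cos 38.5° = T_B cos 55°  →  T_A = 0.7329 T_B.
Vertical: T_A sin 38.5° + T_B sin 55° = 499.8.
Substituting the horizontal relation into the vertical equation gives 1.275 T_B = 499.8, so T_B = 391.9 N.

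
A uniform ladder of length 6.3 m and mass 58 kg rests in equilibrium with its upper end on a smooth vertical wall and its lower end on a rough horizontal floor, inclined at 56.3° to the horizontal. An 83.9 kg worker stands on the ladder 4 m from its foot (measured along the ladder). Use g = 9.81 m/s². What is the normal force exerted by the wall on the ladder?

N_wall ≈ 538 N

Torques about the foot: N_wall · 6.3 sin 56.3° = 58×9.81×3.15 cos 56.3° + 83.9×9.81×4 cos 56.3° → N_wall = 538.25 N.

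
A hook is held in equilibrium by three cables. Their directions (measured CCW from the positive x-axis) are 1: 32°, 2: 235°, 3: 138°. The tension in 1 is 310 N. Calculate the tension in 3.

Resolve: ΣF_x = 310 cos 32° + T_2 cos 235° + T_3 cos 138° = 0.
        ΣF_y = 310 sin 32° + T_2 sin 235° + T_3 sin 138° = 0.
The known terms sum to (262.9, 164.3) N, so -0.5736 T_2 − 0.7431 T_3 = -262.9 and -0.8192 T_2 + 0.6691 T_3 = -164.3.
Solving simultaneously: T_2 = 300.2 N, T_3 = 122 N.

T_3 ≈ 122 N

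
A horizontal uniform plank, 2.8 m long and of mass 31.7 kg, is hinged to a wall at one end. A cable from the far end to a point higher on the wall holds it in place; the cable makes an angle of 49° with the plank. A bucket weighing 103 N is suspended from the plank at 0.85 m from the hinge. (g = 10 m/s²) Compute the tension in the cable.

Take torques about the hinge: T sin 49° · 2.8 = 31.7×10×1.4 + 103×0.85 = 531.35 N·m.
So T = 531.35 / (0.7547 × 2.8) = 251.44 N.

T ≈ 251 N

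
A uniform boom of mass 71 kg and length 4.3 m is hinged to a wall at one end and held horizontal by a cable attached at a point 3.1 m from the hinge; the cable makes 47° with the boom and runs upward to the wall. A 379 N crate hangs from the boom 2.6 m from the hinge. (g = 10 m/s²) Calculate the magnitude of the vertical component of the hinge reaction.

Take torques about the hinge: T sin 47° · 3.1 = 71×10×2.15 + 379×2.6 = 2511.9 N·m.
So T = 2511.9 / (0.7314 × 3.1) = 1107.9 N.
ΣF_y = 0: H_y = (71×10 + 379) − T sin 47° = 1089 − 810.29 = 278.71 N.

|H_y| ≈ 279 N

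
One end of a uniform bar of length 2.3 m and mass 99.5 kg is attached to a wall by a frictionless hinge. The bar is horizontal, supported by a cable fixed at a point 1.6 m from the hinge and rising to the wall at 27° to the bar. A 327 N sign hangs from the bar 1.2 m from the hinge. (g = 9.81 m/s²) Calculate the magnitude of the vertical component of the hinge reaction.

|H_y| ≈ 356 N

Take torques about the hinge: T sin 27° · 1.6 = 99.5×9.81×1.15 + 327×1.2 = 1514.9 N·m.
So T = 1514.9 / (0.4540 × 1.6) = 2085.5 N.
ΣF_y = 0: H_y = (99.5×9.81 + 327) − T sin 27° = 1303.1 − 946.82 = 356.28 N.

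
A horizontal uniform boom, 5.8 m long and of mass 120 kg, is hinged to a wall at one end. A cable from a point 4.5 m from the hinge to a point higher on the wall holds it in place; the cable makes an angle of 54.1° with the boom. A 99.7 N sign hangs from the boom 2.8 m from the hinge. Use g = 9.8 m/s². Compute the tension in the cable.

T ≈ 1010 N

Take torques about the hinge: T sin 54.1° · 4.5 = 120×9.8×2.9 + 99.7×2.8 = 3689.6 N·m.
So T = 3689.6 / (0.8100 × 4.5) = 1012.2 N.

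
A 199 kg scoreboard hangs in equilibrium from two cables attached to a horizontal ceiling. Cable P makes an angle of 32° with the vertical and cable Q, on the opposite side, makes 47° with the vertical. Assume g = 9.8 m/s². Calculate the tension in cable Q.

Angles from the horizontal: cable P is 90° − 32° = 58°, cable Q is 90° − 47° = 43°.
Weight W = 199 × 9.8 = 1950 N acts straight down.
Horizontal: T_P cos 58° = T_Q cos 43°  →  T_P = 1.38 T_Q.
Vertical: T_P sin 58° + T_Q sin 43° = 1950.
Substituting the horizontal relation into the vertical equation gives 1.852 T_Q = 1950, so T_Q = 1053 N.

T_Q ≈ 1050 N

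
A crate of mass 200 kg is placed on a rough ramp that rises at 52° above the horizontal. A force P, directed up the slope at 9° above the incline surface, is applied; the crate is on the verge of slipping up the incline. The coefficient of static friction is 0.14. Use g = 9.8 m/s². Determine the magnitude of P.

On the verge of sliding up the incline, friction equals μN and acts down the slope.
Perpendicular: N + P sin 9° = W cos 52° = 1207 N.
Along incline: P cos 9° = W sin 52° + μN  with W sin 52° = 1545 N.
Solving the pair for P and N: P = 1697 N, N = 941.2 N (and f = μN = 131.8 N).

P ≈ 1700 N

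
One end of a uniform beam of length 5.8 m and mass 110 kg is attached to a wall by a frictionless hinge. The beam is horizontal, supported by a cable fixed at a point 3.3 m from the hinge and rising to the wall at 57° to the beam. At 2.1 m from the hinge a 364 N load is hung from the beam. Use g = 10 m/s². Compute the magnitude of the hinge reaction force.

|H| ≈ 822 N

Take torques about the hinge: T sin 57° · 3.3 = 110×10×2.9 + 364×2.1 = 3954.4 N·m.
So T = 3954.4 / (0.8387 × 3.3) = 1428.8 N.
ΣF_x = 0: H_x = T cos 57° = 778.19 N.
ΣF_y = 0: H_y = (110×10 + 364) − T sin 57° = 1464 − 1198.3 = 265.7 N.
|H| = √(H_x² + H_y²) = √((778.19)² + (265.7)²) = 822.3 N.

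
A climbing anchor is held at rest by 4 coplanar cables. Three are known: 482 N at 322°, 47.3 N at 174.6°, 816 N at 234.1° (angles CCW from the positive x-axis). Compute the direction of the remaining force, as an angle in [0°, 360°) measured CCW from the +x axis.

θ ≈ 81.3°

Sum the known components: ΣF_x = -145.7 N, ΣF_y = -953.3 N.
For equilibrium the remaining force must supply (−ΣF_x, −ΣF_y) = (145.7, 953.3) N.
Magnitude = √((145.7)² + (953.3)²) = 964.4 N; direction = atan2(953.3, 145.7) = 81.3°.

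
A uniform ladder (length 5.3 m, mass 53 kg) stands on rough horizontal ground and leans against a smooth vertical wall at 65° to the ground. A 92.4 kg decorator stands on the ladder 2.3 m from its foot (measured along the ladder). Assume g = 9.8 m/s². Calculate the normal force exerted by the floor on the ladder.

ΣF_y = 0: N_floor = 53×9.8 + 92.4×9.8 = 1424.9 N.

N_floor ≈ 1420 N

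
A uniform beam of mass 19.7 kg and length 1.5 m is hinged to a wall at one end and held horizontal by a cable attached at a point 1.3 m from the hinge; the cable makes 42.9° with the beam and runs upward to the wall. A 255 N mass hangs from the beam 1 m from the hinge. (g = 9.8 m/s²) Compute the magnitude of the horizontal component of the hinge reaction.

H_x ≈ 331 N

Take torques about the hinge: T sin 42.9° · 1.3 = 19.7×9.8×0.75 + 255×1 = 399.8 N·m.
So T = 399.8 / (0.6807 × 1.3) = 451.78 N.
ΣF_x = 0: H_x = T cos 42.9° = 330.95 N.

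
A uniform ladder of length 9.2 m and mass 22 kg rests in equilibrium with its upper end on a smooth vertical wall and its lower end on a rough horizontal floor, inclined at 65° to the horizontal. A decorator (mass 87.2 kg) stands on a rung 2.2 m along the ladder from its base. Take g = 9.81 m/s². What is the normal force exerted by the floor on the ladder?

ΣF_y = 0: N_floor = 22×9.81 + 87.2×9.81 = 1071.3 N.

N_floor ≈ 1070 N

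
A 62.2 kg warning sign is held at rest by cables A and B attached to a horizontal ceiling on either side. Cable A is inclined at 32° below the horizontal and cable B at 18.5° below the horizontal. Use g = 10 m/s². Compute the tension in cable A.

T_A ≈ 764 N

Weight W = 62.2 × 10 = 622 N acts straight down.
Horizontal: T_A cos 32° = T_B cos 18.5°  →  T_B = 0.8943 T_A.
Vertical: T_A sin 32° + T_B sin 18.5° = 622.
Substituting the horizontal relation into the vertical equation gives 0.8137 T_A = 622, so T_A = 764.4 N.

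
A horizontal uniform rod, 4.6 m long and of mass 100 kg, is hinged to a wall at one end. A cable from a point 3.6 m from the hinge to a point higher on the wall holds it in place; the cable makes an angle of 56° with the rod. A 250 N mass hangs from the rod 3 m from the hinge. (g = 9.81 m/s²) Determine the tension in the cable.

Take torques about the hinge: T sin 56° · 3.6 = 100×9.81×2.3 + 250×3 = 3006.3 N·m.
So T = 3006.3 / (0.8290 × 3.6) = 1007.3 N.

T ≈ 1010 N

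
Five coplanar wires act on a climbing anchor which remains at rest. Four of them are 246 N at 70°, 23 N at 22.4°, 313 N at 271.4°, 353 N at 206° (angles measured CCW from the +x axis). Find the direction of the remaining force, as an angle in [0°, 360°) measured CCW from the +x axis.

θ ≈ 48.1°

Sum the known components: ΣF_x = -204.2 N, ΣF_y = -227.7 N.
For equilibrium the remaining force must supply (−ΣF_x, −ΣF_y) = (204.2, 227.7) N.
Magnitude = √((204.2)² + (227.7)²) = 305.9 N; direction = atan2(227.7, 204.2) = 48.1°.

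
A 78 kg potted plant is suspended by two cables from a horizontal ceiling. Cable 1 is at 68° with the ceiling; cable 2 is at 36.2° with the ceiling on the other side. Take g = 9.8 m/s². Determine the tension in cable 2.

Weight W = 78 × 9.8 = 764.4 N acts straight down.
Horizontal: T_1 cos 68° = T_2 cos 36.2°  →  T_1 = 2.154 T_2.
Vertical: T_1 sin 68° + T_2 sin 36.2° = 764.4.
Substituting the horizontal relation into the vertical equation gives 2.588 T_2 = 764.4, so T_2 = 295.4 N.

T_2 ≈ 295 N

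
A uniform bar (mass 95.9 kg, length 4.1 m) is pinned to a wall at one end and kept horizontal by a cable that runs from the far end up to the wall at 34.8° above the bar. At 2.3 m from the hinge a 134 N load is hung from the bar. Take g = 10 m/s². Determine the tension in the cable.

Take torques about the hinge: T sin 34.8° · 4.1 = 95.9×10×2.05 + 134×2.3 = 2274.1 N·m.
So T = 2274.1 / (0.5707 × 4.1) = 971.89 N.

T ≈ 972 N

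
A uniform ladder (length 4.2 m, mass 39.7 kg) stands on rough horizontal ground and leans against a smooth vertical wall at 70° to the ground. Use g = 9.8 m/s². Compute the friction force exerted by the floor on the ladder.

Torques about the foot: N_wall · 4.2 sin 70° = 39.7×9.8×2.1 cos 70° → N_wall = 70.803 N.
ΣF_x = 0: f_floor = N_wall = 70.803 N.

f ≈ 70.8 N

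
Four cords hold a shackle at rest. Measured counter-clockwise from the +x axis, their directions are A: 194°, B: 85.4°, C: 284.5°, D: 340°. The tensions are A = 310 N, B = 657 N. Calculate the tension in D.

T_D ≈ 115 N

Resolve: ΣF_x = 310 cos 194° + 657 cos 85.4° + T_C cos 284.5° + T_D cos 340° = 0.
        ΣF_y = 310 sin 194° + 657 sin 85.4° + T_C sin 284.5° + T_D sin 340° = 0.
The known terms sum to (-248.1, 579.9) N, so 0.2504 T_C + 0.9397 T_D = 248.1 and -0.9681 T_C − 0.3420 T_D = -579.9.
Solving simultaneously: T_C = 558.2 N, T_D = 115.3 N.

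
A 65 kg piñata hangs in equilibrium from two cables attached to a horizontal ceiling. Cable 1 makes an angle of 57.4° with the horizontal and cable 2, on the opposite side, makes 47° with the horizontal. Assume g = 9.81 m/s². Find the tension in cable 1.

Weight W = 65 × 9.81 = 637.6 N acts straight down.
Horizontal: T_1 cos 57.4° = T_2 cos 47°  →  T_2 = 0.79 T_1.
Vertical: T_1 sin 57.4° + T_2 sin 47° = 637.6.
Substituting the horizontal relation into the vertical equation gives 1.42 T_1 = 637.6, so T_1 = 449 N.

T_1 ≈ 449 N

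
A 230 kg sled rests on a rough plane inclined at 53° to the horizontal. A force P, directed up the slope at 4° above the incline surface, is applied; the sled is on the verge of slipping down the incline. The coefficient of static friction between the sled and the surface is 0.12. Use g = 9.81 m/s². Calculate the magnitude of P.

On the verge of sliding down the incline, friction equals μN and acts up the slope.
Perpendicular: N + P sin 4° = W cos 53° = 1358 N.
Along incline: P cos 4° + μN = W sin 53° with W sin 53° = 1802 N.
Solving the pair for P and N: P = 1657 N, N = 1242 N (and f = μN = 149.1 N).

P ≈ 1660 N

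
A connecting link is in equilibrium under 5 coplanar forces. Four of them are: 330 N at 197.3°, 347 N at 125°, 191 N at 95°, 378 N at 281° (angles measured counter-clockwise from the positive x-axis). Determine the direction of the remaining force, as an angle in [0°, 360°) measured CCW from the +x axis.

θ ≈ 359°

Sum the known components: ΣF_x = -458.6 N, ΣF_y = 5.33 N.
For equilibrium the remaining force must supply (−ΣF_x, −ΣF_y) = (458.6, -5.33) N.
Magnitude = √((458.6)² + (-5.33)²) = 458.7 N; direction = atan2(-5.33, 458.6) = 359.3°.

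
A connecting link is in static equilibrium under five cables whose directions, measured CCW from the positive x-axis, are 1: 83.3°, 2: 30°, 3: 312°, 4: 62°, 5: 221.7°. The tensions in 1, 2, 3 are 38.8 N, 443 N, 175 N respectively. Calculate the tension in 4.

Resolve: ΣF_x = 38.8 cos 83.3° + 443 cos 30° + 175 cos 312° + T_4 cos 62° + T_5 cos 221.7° = 0.
        ΣF_y = 38.8 sin 83.3° + 443 sin 30° + 175 sin 312° + T_4 sin 62° + T_5 sin 221.7° = 0.
The known terms sum to (505.3, 130) N, so 0.4695 T_4 − 0.7466 T_5 = -505.3 and 0.8829 T_4 − 0.6652 T_5 = -130.
Solving simultaneously: T_4 = 689.1 N, T_5 = 1110 N.

T_4 ≈ 689 N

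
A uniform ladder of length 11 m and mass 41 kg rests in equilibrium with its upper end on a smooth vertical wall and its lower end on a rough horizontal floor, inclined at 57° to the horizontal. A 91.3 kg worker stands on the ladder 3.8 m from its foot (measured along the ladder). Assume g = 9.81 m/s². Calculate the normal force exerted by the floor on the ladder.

ΣF_y = 0: N_floor = 41×9.81 + 91.3×9.81 = 1297.9 N.

N_floor ≈ 1300 N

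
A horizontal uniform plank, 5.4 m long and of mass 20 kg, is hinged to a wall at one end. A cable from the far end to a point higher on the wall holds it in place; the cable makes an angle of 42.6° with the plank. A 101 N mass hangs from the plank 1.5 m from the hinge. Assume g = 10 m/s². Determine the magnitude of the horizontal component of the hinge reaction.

H_x ≈ 139 N

Take torques about the hinge: T sin 42.6° · 5.4 = 20×10×2.7 + 101×1.5 = 691.5 N·m.
So T = 691.5 / (0.6769 × 5.4) = 189.19 N.
ΣF_x = 0: H_x = T cos 42.6° = 139.26 N.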